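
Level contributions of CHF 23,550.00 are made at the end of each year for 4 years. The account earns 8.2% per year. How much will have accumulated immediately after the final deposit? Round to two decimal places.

CHF 106,432.99

This is an ordinary annuity: 4 deposits of CHF 23,550.00 at the end of each year.
Periodic rate r = 0.082 per year.
FV = PMT × [((1+r)^n − 1)/r] = 23,550 × [(1+r)^4 − 1] / r = CHF 106,432.99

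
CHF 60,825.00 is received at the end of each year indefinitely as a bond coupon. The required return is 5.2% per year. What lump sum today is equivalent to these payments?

CHF 1,169,711.54

Periodic rate r = 0.052 per year.
Level perpetuity: PV = PMT / r = 60,825 / (0.052) = CHF 1,169,711.54.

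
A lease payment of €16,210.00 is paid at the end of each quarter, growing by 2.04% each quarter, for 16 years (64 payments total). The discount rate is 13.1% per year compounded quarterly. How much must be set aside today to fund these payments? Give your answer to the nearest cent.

Periodic rate r = 0.131/4 per quarter; n is counted in quarters.
Growing ordinary annuity: PV = PMT₁ × [1 − ((1+g)/(1+r))^n] / (r − g) = 16,210 × [1 − ((1+0.0204)/(1+r))^64] / (r − 0.0204) = €704,791.02.

€704,791.02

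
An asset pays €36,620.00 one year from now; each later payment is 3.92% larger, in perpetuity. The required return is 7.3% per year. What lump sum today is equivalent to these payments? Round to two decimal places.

Periodic rate r = 0.073 per year.
Growing perpetuity (Gordon): PV = PMT₁ / (r − g) = 36,620 / (r − 0.0392) = €1,083,431.95.

€1,083,431.95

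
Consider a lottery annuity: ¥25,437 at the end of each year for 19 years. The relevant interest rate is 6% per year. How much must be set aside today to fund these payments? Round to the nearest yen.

¥283,829

This is an ordinary annuity: 19 payments of ¥25,437 at the end of each year.
Periodic rate r = 0.06 per year.
PV = PMT × [(1 − (1+r)^−n)/r] = 25,437 × [1 − (1+r)^−19] / r = ¥283,829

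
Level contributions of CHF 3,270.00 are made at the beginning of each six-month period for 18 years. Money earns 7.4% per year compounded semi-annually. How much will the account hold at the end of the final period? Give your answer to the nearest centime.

This is an annuity due: 36 deposits of CHF 3,270.00 at the beginning of each six-month period.
Periodic rate r = 0.074/2 per half-year; n is counted in half-years.
FV = PMT × [((1+r)^n − 1)/r] × (1+r) = 3,270 × [(1+r)^36 − 1] / r × (1+r) = CHF 247,320.65

CHF 247,320.65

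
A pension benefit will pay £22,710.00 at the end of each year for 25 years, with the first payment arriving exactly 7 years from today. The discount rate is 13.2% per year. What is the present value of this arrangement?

Ordinary annuity of 25 payments, first payment at period 7.
Periodic rate r = 0.132 per year.
The ordinary-annuity PV formula values the stream one period before the first payment (period 6); discount that back 6 periods:
PV₀ = 22,710 × [1 − (1+r)^−25] / r × (1+r)^−6 = £78,079.76

£78,079.76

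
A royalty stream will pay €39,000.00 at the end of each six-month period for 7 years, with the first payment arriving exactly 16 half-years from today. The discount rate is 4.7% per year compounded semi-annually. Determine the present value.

€325,175.84

Ordinary annuity of 14 payments, first payment at period 16.
Periodic rate r = 0.047/2 per half-year; n is counted in half-years.
The ordinary-annuity PV formula values the stream one period before the first payment (period 15); discount that back 15 periods:
PV₀ = 39,000 × [1 − (1+r)^−14] / r × (1+r)^−15 = €325,175.84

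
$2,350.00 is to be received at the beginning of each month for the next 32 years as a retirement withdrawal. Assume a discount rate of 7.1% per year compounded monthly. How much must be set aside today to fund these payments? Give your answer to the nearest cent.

This is an annuity due: 384 payments of $2,350.00 at the beginning of each month.
Periodic rate r = 0.071/12 per month; n is counted in months.
PV = PMT × [(1 − (1+r)^−n)/r] × (1+r) = 2,350 × [1 − (1+r)^−384] / r × (1+r) = $358,062.22

$358,062.22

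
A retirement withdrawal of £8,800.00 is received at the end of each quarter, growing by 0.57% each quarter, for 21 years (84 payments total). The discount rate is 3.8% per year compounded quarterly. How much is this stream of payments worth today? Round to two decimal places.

£628,779.19

Periodic rate r = 0.038/4 per quarter; n is counted in quarters.
Growing ordinary annuity: PV = PMT₁ × [1 − ((1+g)/(1+r))^n] / (r − g) = 8,800 × [1 − ((1+0.0057)/(1+r))^84] / (r − 0.0057) = £628,779.19.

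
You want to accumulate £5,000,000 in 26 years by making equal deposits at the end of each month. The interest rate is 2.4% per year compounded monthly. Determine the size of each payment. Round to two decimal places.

Level ordinary annuity; solve FV = PMT × [((1+r)^n − 1)/r] for PMT.
Periodic rate r = 0.024/12 per month; n is counted in months.
With n = 312: PMT = 5,000,000 / ([((1+r)^n − 1)/r]) = £11,557.81

£11,557.81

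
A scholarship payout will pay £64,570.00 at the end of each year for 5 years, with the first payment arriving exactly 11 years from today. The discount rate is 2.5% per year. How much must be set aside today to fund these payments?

Ordinary annuity of 5 payments, first payment at period 11.
Periodic rate r = 0.025 per year.
The ordinary-annuity PV formula values the stream one period before the first payment (period 10); discount that back 10 periods:
PV₀ = 64,570 × [1 − (1+r)^−5] / r × (1+r)^−10 = £234,344.79

£234,344.79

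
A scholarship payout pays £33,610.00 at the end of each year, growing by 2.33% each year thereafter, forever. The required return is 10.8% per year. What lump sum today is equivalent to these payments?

Periodic rate r = 0.108 per year.
Growing perpetuity (Gordon): PV = PMT₁ / (r − g) = 33,610 / (r − 0.0233) = £396,812.28.

£396,812.28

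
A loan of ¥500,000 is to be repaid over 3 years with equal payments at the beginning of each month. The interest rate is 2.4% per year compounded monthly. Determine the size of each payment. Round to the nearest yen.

¥14,380

Level annuity due; solve PV = PMT × [(1 − (1+r)^−n)/r] × (1+r) for PMT.
Periodic rate r = 0.024/12 per month; n is counted in months.
With n = 36: PMT = 500,000 / ([(1 − (1+r)^−n)/r] × (1+r)) = ¥14,380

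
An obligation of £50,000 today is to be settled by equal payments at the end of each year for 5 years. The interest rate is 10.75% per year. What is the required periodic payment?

£13,443.54

Level ordinary annuity; solve PV = PMT × [(1 − (1+r)^−n)/r] for PMT.
Periodic rate r = 0.1075 per year.
With n = 5: PMT = 50,000 / ([(1 − (1+r)^−n)/r]) = £13,443.54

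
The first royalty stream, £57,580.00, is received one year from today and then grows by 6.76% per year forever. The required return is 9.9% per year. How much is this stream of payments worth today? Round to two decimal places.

Periodic rate r = 0.099 per year.
Growing perpetuity (Gordon): PV = PMT₁ / (r − g) = 57,580 / (r − 0.0676) = £1,833,757.96.

£1,833,757.96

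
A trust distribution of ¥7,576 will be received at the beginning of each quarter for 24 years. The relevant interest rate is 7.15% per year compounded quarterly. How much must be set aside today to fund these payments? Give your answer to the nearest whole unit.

¥352,663

This is an annuity due: 96 payments of ¥7,576 at the beginning of each quarter.
Periodic rate r = 0.0715/4 per quarter; n is counted in quarters.
PV = PMT × [(1 − (1+r)^−n)/r] × (1+r) = 7,576 × [1 − (1+r)^−96] / r × (1+r) = ¥352,663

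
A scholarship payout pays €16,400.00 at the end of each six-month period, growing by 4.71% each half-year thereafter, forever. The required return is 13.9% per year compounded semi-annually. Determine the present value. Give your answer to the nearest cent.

Periodic rate r = 0.139/2 per half-year.
Growing perpetuity (Gordon): PV = PMT₁ / (r − g) = 16,400 / (r − 0.0471) = €732,142.86.

€732,142.86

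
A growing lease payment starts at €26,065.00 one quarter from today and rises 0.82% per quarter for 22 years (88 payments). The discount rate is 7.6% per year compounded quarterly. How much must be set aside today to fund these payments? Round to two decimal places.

Periodic rate r = 0.076/4 per quarter; n is counted in quarters.
Growing ordinary annuity: PV = PMT₁ × [1 − ((1+g)/(1+r))^n] / (r − g) = 26,065 × [1 − ((1+0.0082)/(1+r))^88] / (r − 0.0082) = €1,468,462.99.

€1,468,462.99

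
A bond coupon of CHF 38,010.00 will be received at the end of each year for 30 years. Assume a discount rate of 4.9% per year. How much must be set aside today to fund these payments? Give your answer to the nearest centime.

CHF 591,026.94

This is an ordinary annuity: 30 payments of CHF 38,010.00 at the end of each year.
Periodic rate r = 0.049 per year.
PV = PMT × [(1 − (1+r)^−n)/r] = 38,010 × [1 − (1+r)^−30] / r = CHF 591,026.94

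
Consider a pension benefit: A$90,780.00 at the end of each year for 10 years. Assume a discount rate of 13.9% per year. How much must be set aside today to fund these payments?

This is an ordinary annuity: 10 payments of A$90,780.00 at the end of each year.
Periodic rate r = 0.139 per year.
PV = PMT × [(1 − (1+r)^−n)/r] = 90,780 × [1 − (1+r)^−10] / r = A$475,372.78

A$475,372.78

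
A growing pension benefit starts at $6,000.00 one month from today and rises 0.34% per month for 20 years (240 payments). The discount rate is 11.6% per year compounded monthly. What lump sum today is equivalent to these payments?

Periodic rate r = 0.116/12 per month; n is counted in months.
Growing ordinary annuity: PV = PMT₁ × [1 − ((1+g)/(1+r))^n] / (r − g) = 6,000 × [1 − ((1+0.0034)/(1+r))^240] / (r − 0.0034) = $742,577.99.

$742,577.99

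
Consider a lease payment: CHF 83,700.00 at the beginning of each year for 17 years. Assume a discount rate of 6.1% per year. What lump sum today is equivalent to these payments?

This is an annuity due: 17 payments of CHF 83,700.00 at the beginning of each year.
Periodic rate r = 0.061 per year.
PV = PMT × [(1 − (1+r)^−n)/r] × (1+r) = 83,700 × [1 − (1+r)^−17] / r × (1+r) = CHF 923,784.78

CHF 923,784.78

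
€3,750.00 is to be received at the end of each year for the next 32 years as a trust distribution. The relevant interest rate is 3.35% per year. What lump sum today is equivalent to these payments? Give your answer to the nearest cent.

€72,941.51

This is an ordinary annuity: 32 payments of €3,750.00 at the end of each year.
Periodic rate r = 0.0335 per year.
PV = PMT × [(1 − (1+r)^−n)/r] = 3,750 × [1 − (1+r)^−32] / r = €72,941.51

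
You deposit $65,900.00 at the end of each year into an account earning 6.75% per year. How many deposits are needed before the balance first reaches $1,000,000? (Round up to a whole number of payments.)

Periodic rate r = 0.0675 per year.
Ordinary annuity FV: 1,000,000 = 65,900 × [((1+r)^n − 1)/r].
(1+r)^n = 1 + 1,000,000 × r / 65,900, so n = ln(1 + 1,000,000·r/65,900) / ln(1+r) = 10.80.
Round up to a whole number of payments: n = 11.

11 payments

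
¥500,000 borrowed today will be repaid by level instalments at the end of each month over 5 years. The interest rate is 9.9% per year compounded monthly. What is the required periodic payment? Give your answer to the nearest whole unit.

¥10,599

Level ordinary annuity; solve PV = PMT × [(1 − (1+r)^−n)/r] for PMT.
Periodic rate r = 0.099/12 per month; n is counted in months.
With n = 60: PMT = 500,000 / ([(1 − (1+r)^−n)/r]) = ¥10,599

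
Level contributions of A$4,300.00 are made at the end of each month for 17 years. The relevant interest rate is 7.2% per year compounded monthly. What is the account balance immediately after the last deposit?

A$1,711,649.73

This is an ordinary annuity: 204 deposits of A$4,300.00 at the end of each month.
Periodic rate r = 0.072/12 per month; n is counted in months.
FV = PMT × [((1+r)^n − 1)/r] = 4,300 × [(1+r)^204 − 1] / r = A$1,711,649.73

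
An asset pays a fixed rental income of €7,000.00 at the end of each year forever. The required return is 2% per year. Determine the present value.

Periodic rate r = 0.02 per year.
Level perpetuity: PV = PMT / r = 7,000 / (0.02) = €350,000.00.

€350,000.00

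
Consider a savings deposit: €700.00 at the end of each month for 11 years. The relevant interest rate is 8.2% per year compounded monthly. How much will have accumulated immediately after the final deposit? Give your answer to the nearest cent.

This is an ordinary annuity: 132 deposits of €700.00 at the end of each month.
Periodic rate r = 0.082/12 per month; n is counted in months.
FV = PMT × [((1+r)^n − 1)/r] = 700 × [(1+r)^132 − 1] / r = €149,251.40

€149,251.40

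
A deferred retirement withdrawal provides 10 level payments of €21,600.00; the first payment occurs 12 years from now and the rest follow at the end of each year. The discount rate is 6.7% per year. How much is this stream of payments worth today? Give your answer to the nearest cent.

€75,378.69

Ordinary annuity of 10 payments, first payment at period 12.
Periodic rate r = 0.067 per year.
The ordinary-annuity PV formula values the stream one period before the first payment (period 11); discount that back 11 periods:
PV₀ = 21,600 × [1 − (1+r)^−10] / r × (1+r)^−11 = €75,378.69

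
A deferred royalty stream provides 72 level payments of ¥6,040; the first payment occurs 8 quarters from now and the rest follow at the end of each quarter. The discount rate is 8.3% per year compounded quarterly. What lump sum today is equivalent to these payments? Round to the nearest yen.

Ordinary annuity of 72 payments, first payment at period 8.
Periodic rate r = 0.083/4 per quarter; n is counted in quarters.
The ordinary-annuity PV formula values the stream one period before the first payment (period 7); discount that back 7 periods:
PV₀ = 6,040 × [1 − (1+r)^−72] / r × (1+r)^−7 = ¥194,643

¥194,643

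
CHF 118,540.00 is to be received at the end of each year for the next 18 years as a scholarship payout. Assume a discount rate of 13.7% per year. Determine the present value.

CHF 779,461.66

This is an ordinary annuity: 18 payments of CHF 118,540.00 at the end of each year.
Periodic rate r = 0.137 per year.
PV = PMT × [(1 − (1+r)^−n)/r] = 118,540 × [1 − (1+r)^−18] / r = CHF 779,461.66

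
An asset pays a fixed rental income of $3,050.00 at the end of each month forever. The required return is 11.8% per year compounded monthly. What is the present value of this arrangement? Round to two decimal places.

Periodic rate r = 0.118/12 per month.
Level perpetuity: PV = PMT / r = 3,050 / (0.118/12) = $310,169.49.

$310,169.49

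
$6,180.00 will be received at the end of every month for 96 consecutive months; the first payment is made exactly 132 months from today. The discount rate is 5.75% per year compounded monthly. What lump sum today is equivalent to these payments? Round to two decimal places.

$253,756.39

Ordinary annuity of 96 payments, first payment at period 132.
Periodic rate r = 0.0575/12 per month; n is counted in months.
The ordinary-annuity PV formula values the stream one period before the first payment (period 131); discount that back 131 periods:
PV₀ = 6,180 × [1 − (1+r)^−96] / r × (1+r)^−131 = $253,756.39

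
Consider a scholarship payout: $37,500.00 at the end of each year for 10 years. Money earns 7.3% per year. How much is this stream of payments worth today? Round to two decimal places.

$259,770.28

This is an ordinary annuity: 10 payments of $37,500.00 at the end of each year.
Periodic rate r = 0.073 per year.
PV = PMT × [(1 − (1+r)^−n)/r] = 37,500 × [1 − (1+r)^−10] / r = $259,770.28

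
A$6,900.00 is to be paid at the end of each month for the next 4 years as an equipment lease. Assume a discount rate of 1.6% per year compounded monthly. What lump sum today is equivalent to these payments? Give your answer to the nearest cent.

This is an ordinary annuity: 48 payments of A$6,900.00 at the end of each month.
Periodic rate r = 0.016/12 per month; n is counted in months.
PV = PMT × [(1 − (1+r)^−n)/r] = 6,900 × [1 − (1+r)^−48] / r = A$320,617.20

A$320,617.20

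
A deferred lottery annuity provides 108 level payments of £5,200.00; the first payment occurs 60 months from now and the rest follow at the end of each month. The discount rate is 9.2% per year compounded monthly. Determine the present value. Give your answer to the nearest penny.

£242,773.51

Ordinary annuity of 108 payments, first payment at period 60.
Periodic rate r = 0.092/12 per month; n is counted in months.
The ordinary-annuity PV formula values the stream one period before the first payment (period 59); discount that back 59 periods:
PV₀ = 5,200 × [1 − (1+r)^−108] / r × (1+r)^−59 = £242,773.51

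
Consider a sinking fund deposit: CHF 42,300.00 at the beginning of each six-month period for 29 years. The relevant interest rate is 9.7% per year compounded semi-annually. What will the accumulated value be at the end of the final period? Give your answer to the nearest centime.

This is an annuity due: 58 deposits of CHF 42,300.00 at the beginning of each six-month period.
Periodic rate r = 0.097/2 per half-year; n is counted in half-years.
FV = PMT × [((1+r)^n − 1)/r] × (1+r) = 42,300 × [(1+r)^58 − 1] / r × (1+r) = CHF 13,346,085.26

CHF 13,346,085.26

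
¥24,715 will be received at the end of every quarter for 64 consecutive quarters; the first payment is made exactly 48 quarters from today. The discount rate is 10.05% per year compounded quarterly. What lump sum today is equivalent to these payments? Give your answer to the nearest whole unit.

¥243,831

Ordinary annuity of 64 payments, first payment at period 48.
Periodic rate r = 0.1005/4 per quarter; n is counted in quarters.
The ordinary-annuity PV formula values the stream one period before the first payment (period 47); discount that back 47 periods:
PV₀ = 24,715 × [1 − (1+r)^−64] / r × (1+r)^−47 = ¥243,831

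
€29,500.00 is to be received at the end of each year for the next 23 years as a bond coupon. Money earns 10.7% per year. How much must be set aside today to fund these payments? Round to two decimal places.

This is an ordinary annuity: 23 payments of €29,500.00 at the end of each year.
Periodic rate r = 0.107 per year.
PV = PMT × [(1 − (1+r)^−n)/r] = 29,500 × [1 − (1+r)^−23] / r = €249,091.05

€249,091.05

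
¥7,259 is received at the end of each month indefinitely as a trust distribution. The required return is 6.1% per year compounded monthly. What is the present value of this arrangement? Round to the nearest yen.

¥1,428,000

Periodic rate r = 0.061/12 per month.
Level perpetuity: PV = PMT / r = 7,259 / (0.061/12) = ¥1,428,000.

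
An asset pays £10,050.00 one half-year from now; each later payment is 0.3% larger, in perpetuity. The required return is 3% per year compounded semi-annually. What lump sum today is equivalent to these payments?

Periodic rate r = 0.03/2 per half-year.
Growing perpetuity (Gordon): PV = PMT₁ / (r − g) = 10,050 / (r − 0.003) = £837,500.00.

£837,500.00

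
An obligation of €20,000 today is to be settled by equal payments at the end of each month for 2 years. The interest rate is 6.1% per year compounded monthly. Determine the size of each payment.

Level ordinary annuity; solve PV = PMT × [(1 − (1+r)^−n)/r] for PMT.
Periodic rate r = 0.061/12 per month; n is counted in months.
With n = 24: PMT = 20,000 / ([(1 − (1+r)^−n)/r]) = €887.31

€887.31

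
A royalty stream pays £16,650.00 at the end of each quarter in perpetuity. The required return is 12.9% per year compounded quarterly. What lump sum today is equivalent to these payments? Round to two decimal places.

£516,279.07

Periodic rate r = 0.129/4 per quarter.
Level perpetuity: PV = PMT / r = 16,650 / (0.129/4) = £516,279.07.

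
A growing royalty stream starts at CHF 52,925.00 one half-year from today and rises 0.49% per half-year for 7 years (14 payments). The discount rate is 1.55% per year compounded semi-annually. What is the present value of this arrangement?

CHF 721,887.72

Periodic rate r = 0.0155/2 per half-year; n is counted in half-years.
Growing ordinary annuity: PV = PMT₁ × [1 − ((1+g)/(1+r))^n] / (r − g) = 52,925 × [1 − ((1+0.0049)/(1+r))^14] / (r − 0.0049) = CHF 721,887.72.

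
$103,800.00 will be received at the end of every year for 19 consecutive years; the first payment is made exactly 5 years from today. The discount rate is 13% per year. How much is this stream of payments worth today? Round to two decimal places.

Ordinary annuity of 19 payments, first payment at period 5.
Periodic rate r = 0.13 per year.
The ordinary-annuity PV formula values the stream one period before the first payment (period 4); discount that back 4 periods:
PV₀ = 103,800 × [1 − (1+r)^−19] / r × (1+r)^−4 = $441,688.36

$441,688.36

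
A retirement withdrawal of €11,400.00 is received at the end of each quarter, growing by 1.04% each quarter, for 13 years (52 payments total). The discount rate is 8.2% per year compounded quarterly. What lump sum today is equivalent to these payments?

€455,797.33

Periodic rate r = 0.082/4 per quarter; n is counted in quarters.
Growing ordinary annuity: PV = PMT₁ × [1 − ((1+g)/(1+r))^n] / (r − g) = 11,400 × [1 − ((1+0.0104)/(1+r))^52] / (r − 0.0104) = €455,797.33.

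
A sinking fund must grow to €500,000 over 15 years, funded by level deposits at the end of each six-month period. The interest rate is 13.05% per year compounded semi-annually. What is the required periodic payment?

Level ordinary annuity; solve FV = PMT × [((1+r)^n − 1)/r] for PMT.
Periodic rate r = 0.1305/2 per half-year; n is counted in half-years.
With n = 30: PMT = 500,000 / ([((1+r)^n − 1)/r]) = €5,763.01

€5,763.01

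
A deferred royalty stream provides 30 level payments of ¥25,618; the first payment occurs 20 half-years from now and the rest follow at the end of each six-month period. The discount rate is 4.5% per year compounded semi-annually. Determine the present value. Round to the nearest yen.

Ordinary annuity of 30 payments, first payment at period 20.
Periodic rate r = 0.045/2 per half-year; n is counted in half-years.
The ordinary-annuity PV formula values the stream one period before the first payment (period 19); discount that back 19 periods:
PV₀ = 25,618 × [1 − (1+r)^−30] / r × (1+r)^−19 = ¥363,334

¥363,334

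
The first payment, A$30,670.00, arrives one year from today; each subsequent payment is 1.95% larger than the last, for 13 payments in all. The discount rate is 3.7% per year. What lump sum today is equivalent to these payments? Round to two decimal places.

A$347,863.98

Periodic rate r = 0.037 per year.
Growing ordinary annuity: PV = PMT₁ × [1 − ((1+g)/(1+r))^n] / (r − g) = 30,670 × [1 − ((1+0.0195)/(1+r))^13] / (r − 0.0195) = A$347,863.98.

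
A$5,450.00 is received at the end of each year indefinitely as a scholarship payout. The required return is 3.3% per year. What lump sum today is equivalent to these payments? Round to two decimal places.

A$165,151.52

Periodic rate r = 0.033 per year.
Level perpetuity: PV = PMT / r = 5,450 / (0.033) = A$165,151.52.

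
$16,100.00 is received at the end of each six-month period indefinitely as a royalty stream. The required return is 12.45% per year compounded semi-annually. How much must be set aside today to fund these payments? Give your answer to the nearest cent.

$258,634.54

Periodic rate r = 0.1245/2 per half-year.
Level perpetuity: PV = PMT / r = 16,100 / (0.1245/2) = $258,634.54.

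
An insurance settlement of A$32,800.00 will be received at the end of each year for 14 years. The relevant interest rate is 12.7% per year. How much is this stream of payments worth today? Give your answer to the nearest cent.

A$209,835.39

This is an ordinary annuity: 14 payments of A$32,800.00 at the end of each year.
Periodic rate r = 0.127 per year.
PV = PMT × [(1 − (1+r)^−n)/r] = 32,800 × [1 − (1+r)^−14] / r = A$209,835.39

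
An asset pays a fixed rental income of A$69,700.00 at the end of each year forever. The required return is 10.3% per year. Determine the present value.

Periodic rate r = 0.103 per year.
Level perpetuity: PV = PMT / r = 69,700 / (0.103) = A$676,699.03.

A$676,699.03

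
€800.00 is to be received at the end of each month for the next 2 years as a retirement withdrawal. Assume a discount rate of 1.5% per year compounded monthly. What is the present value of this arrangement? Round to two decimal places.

€18,903.22

This is an ordinary annuity: 24 payments of €800.00 at the end of each month.
Periodic rate r = 0.015/12 per month; n is counted in months.
PV = PMT × [(1 − (1+r)^−n)/r] = 800 × [1 − (1+r)^−24] / r = €18,903.22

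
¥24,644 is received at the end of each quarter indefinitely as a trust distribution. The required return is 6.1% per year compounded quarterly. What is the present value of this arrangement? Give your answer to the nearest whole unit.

Periodic rate r = 0.061/4 per quarter.
Level perpetuity: PV = PMT / r = 24,644 / (0.061/4) = ¥1,616,000.

¥1,616,000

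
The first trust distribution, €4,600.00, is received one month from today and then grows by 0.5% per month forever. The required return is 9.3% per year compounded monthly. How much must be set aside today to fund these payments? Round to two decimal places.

€1,672,727.27

Periodic rate r = 0.093/12 per month.
Growing perpetuity (Gordon): PV = PMT₁ / (r − g) = 4,600 / (r − 0.005) = €1,672,727.27.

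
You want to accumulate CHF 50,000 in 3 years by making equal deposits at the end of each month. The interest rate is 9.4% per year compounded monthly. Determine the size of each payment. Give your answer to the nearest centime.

CHF 1,207.64

Level ordinary annuity; solve FV = PMT × [((1+r)^n − 1)/r] for PMT.
Periodic rate r = 0.094/12 per month; n is counted in months.
With n = 36: PMT = 50,000 / ([((1+r)^n − 1)/r]) = CHF 1,207.64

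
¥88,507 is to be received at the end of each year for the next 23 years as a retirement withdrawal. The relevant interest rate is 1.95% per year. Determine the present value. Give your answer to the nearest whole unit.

This is an ordinary annuity: 23 payments of ¥88,507 at the end of each year.
Periodic rate r = 0.0195 per year.
PV = PMT × [(1 − (1+r)^−n)/r] = 88,507 × [1 − (1+r)^−23] / r = ¥1,627,857

¥1,627,857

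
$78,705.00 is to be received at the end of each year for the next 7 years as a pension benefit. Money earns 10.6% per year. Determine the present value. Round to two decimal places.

This is an ordinary annuity: 7 payments of $78,705.00 at the end of each year.
Periodic rate r = 0.106 per year.
PV = PMT × [(1 − (1+r)^−n)/r] = 78,705 × [1 − (1+r)^−7] / r = $375,715.84

$375,715.84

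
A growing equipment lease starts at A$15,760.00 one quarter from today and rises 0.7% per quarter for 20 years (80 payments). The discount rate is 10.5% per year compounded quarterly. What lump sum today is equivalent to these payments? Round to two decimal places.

A$638,719.12

Periodic rate r = 0.105/4 per quarter; n is counted in quarters.
Growing ordinary annuity: PV = PMT₁ × [1 − ((1+g)/(1+r))^n] / (r − g) = 15,760 × [1 − ((1+0.007)/(1+r))^80] / (r − 0.007) = A$638,719.12.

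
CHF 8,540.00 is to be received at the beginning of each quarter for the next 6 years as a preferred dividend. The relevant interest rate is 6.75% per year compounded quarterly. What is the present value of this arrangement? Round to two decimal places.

CHF 170,216.59

This is an annuity due: 24 payments of CHF 8,540.00 at the beginning of each quarter.
Periodic rate r = 0.0675/4 per quarter; n is counted in quarters.
PV = PMT × [(1 − (1+r)^−n)/r] × (1+r) = 8,540 × [1 − (1+r)^−24] / r × (1+r) = CHF 170,216.59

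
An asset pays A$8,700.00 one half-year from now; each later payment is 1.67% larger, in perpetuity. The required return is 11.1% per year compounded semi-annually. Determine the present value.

A$224,226.80

Periodic rate r = 0.111/2 per half-year.
Growing perpetuity (Gordon): PV = PMT₁ / (r − g) = 8,700 / (r − 0.0167) = A$224,226.80.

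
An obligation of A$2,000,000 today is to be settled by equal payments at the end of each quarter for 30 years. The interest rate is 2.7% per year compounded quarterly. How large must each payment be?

A$24,371.33

Level ordinary annuity; solve PV = PMT × [(1 − (1+r)^−n)/r] for PMT.
Periodic rate r = 0.027/4 per quarter; n is counted in quarters.
With n = 120: PMT = 2,000,000 / ([(1 − (1+r)^−n)/r]) = A$24,371.33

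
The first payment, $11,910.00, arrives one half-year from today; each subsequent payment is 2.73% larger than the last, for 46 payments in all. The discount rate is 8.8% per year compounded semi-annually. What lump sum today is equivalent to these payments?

Periodic rate r = 0.088/2 per half-year; n is counted in half-years.
Growing ordinary annuity: PV = PMT₁ × [1 − ((1+g)/(1+r))^n] / (r − g) = 11,910 × [1 − ((1+0.0273)/(1+r))^46] / (r − 0.0273) = $373,511.15.

$373,511.15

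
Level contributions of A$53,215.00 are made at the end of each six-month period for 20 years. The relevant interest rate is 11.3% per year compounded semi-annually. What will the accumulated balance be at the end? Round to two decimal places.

A$7,545,365.78

This is an ordinary annuity: 40 deposits of A$53,215.00 at the end of each six-month period.
Periodic rate r = 0.113/2 per half-year; n is counted in half-years.
FV = PMT × [((1+r)^n − 1)/r] = 53,215 × [(1+r)^40 − 1] / r = A$7,545,365.78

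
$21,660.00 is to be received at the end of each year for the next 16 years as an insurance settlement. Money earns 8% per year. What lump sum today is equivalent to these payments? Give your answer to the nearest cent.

$191,720.66

This is an ordinary annuity: 16 payments of $21,660.00 at the end of each year.
Periodic rate r = 0.08 per year.
PV = PMT × [(1 − (1+r)^−n)/r] = 21,660 × [1 − (1+r)^−16] / r = $191,720.66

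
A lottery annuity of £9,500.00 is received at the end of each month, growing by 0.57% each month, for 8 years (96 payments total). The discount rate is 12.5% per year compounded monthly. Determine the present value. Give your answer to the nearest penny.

£728,813.54

Periodic rate r = 0.125/12 per month; n is counted in months.
Growing ordinary annuity: PV = PMT₁ × [1 − ((1+g)/(1+r))^n] / (r − g) = 9,500 × [1 − ((1+0.0057)/(1+r))^96] / (r − 0.0057) = £728,813.54.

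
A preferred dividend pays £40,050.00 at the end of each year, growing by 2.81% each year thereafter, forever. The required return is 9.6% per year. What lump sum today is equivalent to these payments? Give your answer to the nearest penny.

Periodic rate r = 0.096 per year.
Growing perpetuity (Gordon): PV = PMT₁ / (r − g) = 40,050 / (r − 0.0281) = £589,838.00.

£589,838.00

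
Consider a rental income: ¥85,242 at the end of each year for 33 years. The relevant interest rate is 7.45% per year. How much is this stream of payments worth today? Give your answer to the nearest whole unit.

¥1,037,360

This is an ordinary annuity: 33 payments of ¥85,242 at the end of each year.
Periodic rate r = 0.0745 per year.
PV = PMT × [(1 − (1+r)^−n)/r] = 85,242 × [1 − (1+r)^−33] / r = ¥1,037,360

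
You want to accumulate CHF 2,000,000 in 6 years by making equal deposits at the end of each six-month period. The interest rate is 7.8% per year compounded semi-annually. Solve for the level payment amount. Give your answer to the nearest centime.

CHF 133,869.69

Level ordinary annuity; solve FV = PMT × [((1+r)^n − 1)/r] for PMT.
Periodic rate r = 0.078/2 per half-year; n is counted in half-years.
With n = 12: PMT = 2,000,000 / ([((1+r)^n − 1)/r]) = CHF 133,869.69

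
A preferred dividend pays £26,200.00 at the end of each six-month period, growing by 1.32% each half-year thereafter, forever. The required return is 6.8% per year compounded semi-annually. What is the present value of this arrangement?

£1,259,615.38

Periodic rate r = 0.068/2 per half-year.
Growing perpetuity (Gordon): PV = PMT₁ / (r − g) = 26,200 / (r − 0.0132) = £1,259,615.38.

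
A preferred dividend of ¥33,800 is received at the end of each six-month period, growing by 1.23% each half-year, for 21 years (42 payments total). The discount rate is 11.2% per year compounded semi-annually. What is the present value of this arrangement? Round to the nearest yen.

Periodic rate r = 0.112/2 per half-year; n is counted in half-years.
Growing ordinary annuity: PV = PMT₁ × [1 − ((1+g)/(1+r))^n] / (r − g) = 33,800 × [1 − ((1+0.0123)/(1+r))^42] / (r − 0.0123) = ¥642,375.

¥642,375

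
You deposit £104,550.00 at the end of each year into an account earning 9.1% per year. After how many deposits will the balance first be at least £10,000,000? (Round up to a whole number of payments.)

Periodic rate r = 0.091 per year.
Ordinary annuity FV: 10,000,000 = 104,550 × [((1+r)^n − 1)/r].
(1+r)^n = 1 + 10,000,000 × r / 104,550, so n = ln(1 + 10,000,000·r/104,550) / ln(1+r) = 26.09.
Round up to a whole number of payments: n = 27.

27 payments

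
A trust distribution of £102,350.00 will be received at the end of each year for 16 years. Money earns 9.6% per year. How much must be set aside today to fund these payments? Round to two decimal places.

This is an ordinary annuity: 16 payments of £102,350.00 at the end of each year.
Periodic rate r = 0.096 per year.
PV = PMT × [(1 − (1+r)^−n)/r] = 102,350 × [1 − (1+r)^−16] / r = £820,195.31

£820,195.31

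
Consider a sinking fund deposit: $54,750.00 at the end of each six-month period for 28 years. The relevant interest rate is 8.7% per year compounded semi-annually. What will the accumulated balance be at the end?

This is an ordinary annuity: 56 deposits of $54,750.00 at the end of each six-month period.
Periodic rate r = 0.087/2 per half-year; n is counted in half-years.
FV = PMT × [((1+r)^n − 1)/r] = 54,750 × [(1+r)^56 − 1] / r = $12,402,057.39

$12,402,057.39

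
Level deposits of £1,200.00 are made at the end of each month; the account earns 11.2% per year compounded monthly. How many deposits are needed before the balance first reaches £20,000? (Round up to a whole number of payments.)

Periodic rate r = 0.112/12 per month; n is counted in months.
Ordinary annuity FV: 20,000 = 1,200 × [((1+r)^n − 1)/r].
(1+r)^n = 1 + 20,000 × r / 1,200, so n = ln(1 + 20,000·r/1,200) / ln(1+r) = 15.56.
Round up to a whole number of payments: n = 16.

16 payments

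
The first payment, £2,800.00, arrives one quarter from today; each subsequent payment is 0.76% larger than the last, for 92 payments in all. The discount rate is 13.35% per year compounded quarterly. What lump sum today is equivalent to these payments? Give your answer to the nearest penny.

Periodic rate r = 0.1335/4 per quarter; n is counted in quarters.
Growing ordinary annuity: PV = PMT₁ × [1 − ((1+g)/(1+r))^n] / (r − g) = 2,800 × [1 − ((1+0.0076)/(1+r))^92] / (r − 0.0076) = £97,997.37.

£97,997.37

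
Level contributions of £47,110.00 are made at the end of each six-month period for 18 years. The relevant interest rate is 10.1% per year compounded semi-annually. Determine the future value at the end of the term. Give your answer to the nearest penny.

This is an ordinary annuity: 36 deposits of £47,110.00 at the end of each six-month period.
Periodic rate r = 0.101/2 per half-year; n is counted in half-years.
FV = PMT × [((1+r)^n − 1)/r] = 47,110 × [(1+r)^36 − 1] / r = £4,563,546.91

£4,563,546.91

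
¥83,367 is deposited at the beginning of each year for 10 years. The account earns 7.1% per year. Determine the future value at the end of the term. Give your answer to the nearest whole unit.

This is an annuity due: 10 deposits of ¥83,367 at the beginning of each year.
Periodic rate r = 0.071 per year.
FV = PMT × [((1+r)^n − 1)/r] × (1+r) = 83,367 × [(1+r)^10 − 1] / r × (1+r) = ¥1,239,458

¥1,239,458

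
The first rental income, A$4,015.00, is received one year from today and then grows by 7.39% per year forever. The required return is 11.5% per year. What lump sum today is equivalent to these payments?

Periodic rate r = 0.115 per year.
Growing perpetuity (Gordon): PV = PMT₁ / (r − g) = 4,015 / (r − 0.0739) = A$97,688.56.

A$97,688.56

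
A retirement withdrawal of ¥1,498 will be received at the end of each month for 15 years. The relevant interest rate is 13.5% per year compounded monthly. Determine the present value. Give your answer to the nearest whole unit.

¥115,380

This is an ordinary annuity: 180 payments of ¥1,498 at the end of each month.
Periodic rate r = 0.135/12 per month; n is counted in months.
PV = PMT × [(1 − (1+r)^−n)/r] = 1,498 × [1 − (1+r)^−180] / r = ¥115,380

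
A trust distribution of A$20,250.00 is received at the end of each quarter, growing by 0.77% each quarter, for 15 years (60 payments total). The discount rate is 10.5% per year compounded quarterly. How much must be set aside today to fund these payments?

A$726,245.99

Periodic rate r = 0.105/4 per quarter; n is counted in quarters.
Growing ordinary annuity: PV = PMT₁ × [1 − ((1+g)/(1+r))^n] / (r − g) = 20,250 × [1 − ((1+0.0077)/(1+r))^60] / (r − 0.0077) = A$726,245.99.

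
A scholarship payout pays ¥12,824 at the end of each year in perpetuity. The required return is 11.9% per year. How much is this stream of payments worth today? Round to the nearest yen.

¥107,765

Periodic rate r = 0.119 per year.
Level perpetuity: PV = PMT / r = 12,824 / (0.119) = ¥107,765.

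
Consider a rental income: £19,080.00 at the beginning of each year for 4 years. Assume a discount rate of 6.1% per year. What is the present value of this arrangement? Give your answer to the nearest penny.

£69,986.85

This is an annuity due: 4 payments of £19,080.00 at the beginning of each year.
Periodic rate r = 0.061 per year.
PV = PMT × [(1 − (1+r)^−n)/r] × (1+r) = 19,080 × [1 − (1+r)^−4] / r × (1+r) = £69,986.85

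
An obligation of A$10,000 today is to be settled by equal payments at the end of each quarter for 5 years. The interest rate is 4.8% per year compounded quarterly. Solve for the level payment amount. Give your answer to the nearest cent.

Level ordinary annuity; solve PV = PMT × [(1 − (1+r)^−n)/r] for PMT.
Periodic rate r = 0.048/4 per quarter; n is counted in quarters.
With n = 20: PMT = 10,000 / ([(1 − (1+r)^−n)/r]) = A$565.38

A$565.38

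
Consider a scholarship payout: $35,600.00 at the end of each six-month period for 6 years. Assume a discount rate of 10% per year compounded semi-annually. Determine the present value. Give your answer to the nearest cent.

This is an ordinary annuity: 12 payments of $35,600.00 at the end of each six-month period.
Periodic rate r = 0.1/2 per half-year; n is counted in half-years.
PV = PMT × [(1 − (1+r)^−n)/r] = 35,600 × [1 − (1+r)^−12] / r = $315,531.76

$315,531.76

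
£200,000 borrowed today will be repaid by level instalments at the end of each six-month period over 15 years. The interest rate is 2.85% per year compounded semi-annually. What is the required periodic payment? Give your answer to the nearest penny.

£8,239.57

Level ordinary annuity; solve PV = PMT × [(1 − (1+r)^−n)/r] for PMT.
Periodic rate r = 0.0285/2 per half-year; n is counted in half-years.
With n = 30: PMT = 200,000 / ([(1 − (1+r)^−n)/r]) = £8,239.57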